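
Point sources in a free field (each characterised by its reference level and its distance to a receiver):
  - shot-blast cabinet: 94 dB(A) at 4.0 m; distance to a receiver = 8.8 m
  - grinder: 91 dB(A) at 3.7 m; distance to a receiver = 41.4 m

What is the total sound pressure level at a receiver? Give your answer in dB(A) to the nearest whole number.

87 dB(A)

Apply inverse-square spreading to bring every level to the receiver, then sum 10^(L/10).
shot-blast cabinet: 94 − 20·log₁₀(8.8/4.0) = 94 − 6.85 = 87.15 dB(A).
grinder: 91 − 20·log₁₀(41.4/3.7) = 91 − 20.98 = 70.02 dB(A).
Σ 10^(L/10) = 5.290e+08 → L_total = 10·log₁₀(5.290e+08) = 87.23 dB(A).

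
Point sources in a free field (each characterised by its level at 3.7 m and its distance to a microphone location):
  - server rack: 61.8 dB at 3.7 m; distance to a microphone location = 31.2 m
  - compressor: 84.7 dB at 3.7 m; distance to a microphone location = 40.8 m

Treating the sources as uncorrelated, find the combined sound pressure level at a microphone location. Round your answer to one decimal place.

Propagate each source to the receiver with L = L_ref − 20·log₁₀(r/r_ref), then add intensities.
server rack: 61.8 − 20·log₁₀(31.2/3.7) = 61.8 − 18.52 = 43.28 dB.
compressor: 84.7 − 20·log₁₀(40.8/3.7) = 84.7 − 20.85 = 63.85 dB.
Σ 10^(L/10) = 2.448e+06 → L_total = 10·log₁₀(2.448e+06) = 63.89 dB.

63.9 dB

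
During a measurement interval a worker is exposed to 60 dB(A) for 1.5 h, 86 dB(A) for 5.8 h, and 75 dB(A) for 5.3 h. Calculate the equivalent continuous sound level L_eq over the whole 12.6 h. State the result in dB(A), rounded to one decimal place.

82.9 dB(A)

L_eq = 10·log₁₀[(1/T)·Σ tᵢ·10^(Lᵢ/10)] with T = 12.6 h.
Σ tᵢ·10^(Lᵢ/10) = 1.5·10^(60/10) + 5.8·10^(86/10) + 5.3·10^(75/10) = 2.478e+09.
L_eq = 10·log₁₀(2.478e+09/12.6) = 82.94 dB(A).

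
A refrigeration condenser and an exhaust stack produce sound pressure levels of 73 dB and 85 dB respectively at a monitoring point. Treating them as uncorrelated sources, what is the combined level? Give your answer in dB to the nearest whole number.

For uncorrelated sources the intensities add, so convert each level to linear form, sum, and take 10·log₁₀ of the total.
Σ 10^(L/10) = 10^(73/10) + 10^(85/10) = 3.362e+08.
L_total = 10·log₁₀(3.362e+08) = 85.27 dB.

85 dB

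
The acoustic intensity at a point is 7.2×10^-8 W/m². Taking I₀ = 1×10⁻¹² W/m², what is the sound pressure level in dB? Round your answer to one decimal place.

48.6 dB

I/I₀ = 7.2×10^-8/10⁻¹² = 7.2×10^4, and L = 10·log₁₀(I/I₀).
L = 10·(0.8573 + 4) = 48.57 dB.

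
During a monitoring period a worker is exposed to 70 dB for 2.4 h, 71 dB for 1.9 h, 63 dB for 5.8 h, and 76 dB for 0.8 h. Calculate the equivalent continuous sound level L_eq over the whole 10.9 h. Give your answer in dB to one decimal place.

69.2 dB

L_eq = 10·log₁₀[(1/T)·Σ tᵢ·10^(Lᵢ/10)] with T = 10.9 h.
Σ tᵢ·10^(Lᵢ/10) = 2.4·10^(70/10) + 1.9·10^(71/10) + 5.8·10^(63/10) + 0.8·10^(76/10) = 9.134e+07.
L_eq = 10·log₁₀(9.134e+07/10.9) = 69.23 dB.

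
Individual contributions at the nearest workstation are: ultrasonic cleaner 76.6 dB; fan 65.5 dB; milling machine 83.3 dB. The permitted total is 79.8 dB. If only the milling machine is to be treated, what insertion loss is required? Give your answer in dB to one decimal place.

6.6 dB

The untreated sources together contribute 10^(76.6/10) + 10^(65.5/10) = 4.926e+07, i.e. 76.92 dB.
The limit corresponds to 10^(79.8/10) = 9.550e+07; subtracting the fixed part leaves 4.624e+07 for the milling machine, i.e. 76.65 dB.
Required insertion loss = 83.3 − 76.65 = 6.65 dB.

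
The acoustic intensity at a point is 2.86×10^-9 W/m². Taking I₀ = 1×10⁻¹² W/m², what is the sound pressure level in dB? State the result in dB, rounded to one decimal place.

Dividing by I₀ shifts the exponent by 12: I/I₀ = 2.86×10^3.
L = 10·(0.4564 + 3) = 34.56 dB.

34.6 dB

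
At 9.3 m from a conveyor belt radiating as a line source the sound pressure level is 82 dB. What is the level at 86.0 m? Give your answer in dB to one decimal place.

72.3 dB

Line-source attenuation: ΔL = 10·log₁₀(r₂/r₁) = 10·log₁₀(86.0/9.3) = 9.660 dB.
L₂ = 82 − 10·log₁₀(86.0/9.3) = 82 − 9.660 = 72.34 dB.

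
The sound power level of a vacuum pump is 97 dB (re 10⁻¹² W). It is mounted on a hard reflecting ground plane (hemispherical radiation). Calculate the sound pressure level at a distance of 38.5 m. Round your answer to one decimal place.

The power spreads over a hemisphere of area 2π·r², so L_p = L_w − 10·log₁₀(2π·r²).
2π·r² = 9313 m², 10·log₁₀ of that is 39.691 dB.
L_p = 97 − 39.691 = 57.31 dB.

57.3 dB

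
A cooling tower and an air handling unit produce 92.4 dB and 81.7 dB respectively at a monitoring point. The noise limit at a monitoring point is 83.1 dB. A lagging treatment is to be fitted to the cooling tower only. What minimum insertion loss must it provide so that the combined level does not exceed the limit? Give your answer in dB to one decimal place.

Everything except the cooling tower sums to 10^(81.7/10) = 1.479e+08 in linear terms, 81.70 dB.
To meet 83.1 dB overall, the treated cooling tower may contribute at most 10^(83.1/10) − 1.479e+08 = 5.626e+07, i.e. 77.50 dB.
Required insertion loss = 92.4 − 77.50 = 14.90 dB.

14.9 dB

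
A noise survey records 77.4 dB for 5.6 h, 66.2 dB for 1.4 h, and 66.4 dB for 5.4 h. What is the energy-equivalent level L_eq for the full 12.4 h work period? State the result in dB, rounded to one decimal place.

The energy average is taken in the linear domain: L_eq = 10·log₁₀[(Σ tᵢ·10^(Lᵢ/10))/T], T = 12.4 h.
Σ tᵢ·10^(Lᵢ/10) = 5.6·10^(77.4/10) + 1.4·10^(66.2/10) + 5.4·10^(66.4/10) = 3.372e+08.
L_eq = 10·log₁₀(3.372e+08/12.4) = 74.34 dB.

74.3 dB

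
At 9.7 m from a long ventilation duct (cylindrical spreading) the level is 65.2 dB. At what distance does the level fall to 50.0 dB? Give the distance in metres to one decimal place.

The 15.2 dB drop corresponds to a distance ratio of 10^(15.2/10) for a line source.
r₂ = 9.7·10^((65.2−50.0)/10) = 9.7·10^(15.2/10) = 321.20 m.

321.2 m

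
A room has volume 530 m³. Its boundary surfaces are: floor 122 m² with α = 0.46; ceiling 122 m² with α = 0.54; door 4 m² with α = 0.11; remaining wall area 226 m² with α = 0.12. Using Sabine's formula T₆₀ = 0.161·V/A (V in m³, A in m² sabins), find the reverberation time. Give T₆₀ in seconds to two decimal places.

0.57 s

Summing Sᵢαᵢ: 122·0.46 + 122·0.54 + 4·0.11 + 226·0.12 = 149.56 m².
T₆₀ = 0.161 × 530 / 149.56 = 0.571 s.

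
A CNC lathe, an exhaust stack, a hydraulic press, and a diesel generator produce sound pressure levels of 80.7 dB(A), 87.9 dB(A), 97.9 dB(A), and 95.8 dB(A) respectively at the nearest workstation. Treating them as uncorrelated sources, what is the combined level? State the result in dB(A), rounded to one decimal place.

Incoherent sources combine by intensity addition: L_total = 10·log₁₀(Σ 10^(L_i/10)).
Σ 10^(L/10) = 10^(80.7/10) + 10^(87.9/10) + 10^(97.9/10) + 10^(95.8/10) = 1.070e+10.
L_total = 10·log₁₀(1.070e+10) = 100.29 dB(A).

100.3 dB(A)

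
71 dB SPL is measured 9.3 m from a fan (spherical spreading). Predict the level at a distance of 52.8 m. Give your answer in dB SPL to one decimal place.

Spherical spreading from a point source gives a 20·log₁₀(r₂/r₁) drop.
L₂ = 71 − 20·log₁₀(52.8/9.3) = 71 − 15.083 = 55.92 dB SPL.

55.9 dB SPL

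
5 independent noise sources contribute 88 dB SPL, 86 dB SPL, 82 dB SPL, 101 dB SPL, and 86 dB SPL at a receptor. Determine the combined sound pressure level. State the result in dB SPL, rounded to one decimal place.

For uncorrelated sources the intensities add, so convert each level to linear form, sum, and take 10·log₁₀ of the total.
Σ 10^(L/10) = 10^(88/10) + 10^(86/10) + 10^(82/10) + 10^(101/10) + 10^(86/10) = 1.417e+10.
L_total = 10·log₁₀(1.417e+10) = 101.52 dB SPL.

101.5 dB SPL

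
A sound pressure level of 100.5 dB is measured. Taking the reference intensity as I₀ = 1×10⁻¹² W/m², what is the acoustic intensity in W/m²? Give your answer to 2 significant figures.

I = I₀·10^(L/10) = 10⁻¹² × 10^(100.5/10) = 10^(-1.950).

0.011 W/m²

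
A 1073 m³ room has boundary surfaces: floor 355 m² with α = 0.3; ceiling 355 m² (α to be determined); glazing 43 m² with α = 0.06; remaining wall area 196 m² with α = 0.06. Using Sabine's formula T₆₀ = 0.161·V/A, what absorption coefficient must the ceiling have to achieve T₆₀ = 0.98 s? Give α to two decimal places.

0.16

A = 0.161·V/T₆₀ = 0.161·1073/0.98 = 176.28 m² sabins.
Absorption from the other surfaces = 355·0.3 + 43·0.06 + 196·0.06 = 120.84 m², so the ceiling must supply 55.44 m² over 355 m².
α = 55.44/355 = 0.156.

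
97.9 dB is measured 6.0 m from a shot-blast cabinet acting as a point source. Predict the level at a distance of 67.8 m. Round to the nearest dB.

Spherical spreading from a point source gives a 20·log₁₀(r₂/r₁) drop.
L₂ = 97.9 − 20·log₁₀(67.8/6.0) = 97.9 − 21.062 = 76.84 dB.

77 dB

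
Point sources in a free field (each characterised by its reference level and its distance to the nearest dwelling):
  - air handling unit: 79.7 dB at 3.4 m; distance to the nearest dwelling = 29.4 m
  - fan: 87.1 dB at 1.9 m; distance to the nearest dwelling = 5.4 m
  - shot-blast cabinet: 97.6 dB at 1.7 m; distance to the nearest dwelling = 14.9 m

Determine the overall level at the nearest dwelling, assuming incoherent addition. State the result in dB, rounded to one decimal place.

Apply inverse-square spreading to bring every level to the receiver, then sum 10^(L/10).
air handling unit: 79.7 − 20·log₁₀(29.4/3.4) = 79.7 − 18.74 = 60.96 dB.
fan: 87.1 − 20·log₁₀(5.4/1.9) = 87.1 − 9.07 = 78.03 dB.
shot-blast cabinet: 97.6 − 20·log₁₀(14.9/1.7) = 97.6 − 18.85 = 78.75 dB.
Σ 10^(L/10) = 1.396e+08 → L_total = 10·log₁₀(1.396e+08) = 81.45 dB.

81.5 dB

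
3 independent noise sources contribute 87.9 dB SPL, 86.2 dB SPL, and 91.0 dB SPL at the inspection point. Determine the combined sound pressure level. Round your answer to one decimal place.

93.6 dB SPL

Incoherent sources combine by intensity addition: L_total = 10·log₁₀(Σ 10^(L_i/10)).
Σ 10^(L/10) = 10^(87.9/10) + 10^(86.2/10) + 10^(91.0/10) = 2.292e+09.
L_total = 10·log₁₀(2.292e+09) = 93.60 dB SPL.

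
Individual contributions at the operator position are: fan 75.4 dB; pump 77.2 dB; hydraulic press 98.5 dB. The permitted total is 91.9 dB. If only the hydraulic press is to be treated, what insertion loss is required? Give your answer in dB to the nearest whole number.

Everything except the hydraulic press sums to 10^(75.4/10) + 10^(77.2/10) = 8.715e+07 in linear terms, 79.40 dB.
The limit corresponds to 10^(91.9/10) = 1.549e+09; subtracting the fixed part leaves 1.462e+09 for the hydraulic press, i.e. 91.65 dB.
Required insertion loss = 98.5 − 91.65 = 6.85 dB.

7 dB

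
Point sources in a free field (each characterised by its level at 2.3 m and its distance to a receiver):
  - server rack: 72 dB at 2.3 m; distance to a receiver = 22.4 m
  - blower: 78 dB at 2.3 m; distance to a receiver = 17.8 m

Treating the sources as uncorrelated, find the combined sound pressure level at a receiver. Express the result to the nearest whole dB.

61 dB

First find each source's level at the receiver (point-source: −20·log₁₀(r/r_ref)), then combine on an intensity basis.
server rack: 72 − 20·log₁₀(22.4/2.3) = 72 − 19.77 = 52.23 dB.
blower: 78 − 20·log₁₀(17.8/2.3) = 78 − 17.77 = 60.23 dB.
Σ 10^(L/10) = 1.221e+06 → L_total = 10·log₁₀(1.221e+06) = 60.87 dB.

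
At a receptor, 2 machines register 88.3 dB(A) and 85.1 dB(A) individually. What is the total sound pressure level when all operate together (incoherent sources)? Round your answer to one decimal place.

For uncorrelated sources the intensities add, so convert each level to linear form, sum, and take 10·log₁₀ of the total.
Σ 10^(L/10) = 10^(88.3/10) + 10^(85.1/10) = 9.997e+08.
L_total = 10·log₁₀(9.997e+08) = 90.00 dB(A).

90.0 dB(A)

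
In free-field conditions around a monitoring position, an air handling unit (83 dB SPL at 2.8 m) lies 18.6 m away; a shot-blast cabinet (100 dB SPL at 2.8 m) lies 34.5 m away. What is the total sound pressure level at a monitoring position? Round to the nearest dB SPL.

78 dB SPL

First find each source's level at the receiver (point-source: −20·log₁₀(r/r_ref)), then combine on an intensity basis.
air handling unit: 83 − 20·log₁₀(18.6/2.8) = 83 − 16.45 = 66.55 dB SPL.
shot-blast cabinet: 100 − 20·log₁₀(34.5/2.8) = 100 − 21.81 = 78.19 dB SPL.
Σ 10^(L/10) = 7.039e+07 → L_total = 10·log₁₀(7.039e+07) = 78.48 dB SPL.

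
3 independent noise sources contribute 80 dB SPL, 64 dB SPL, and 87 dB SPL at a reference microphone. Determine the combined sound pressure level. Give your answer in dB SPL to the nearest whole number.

For uncorrelated sources the intensities add, so convert each level to linear form, sum, and take 10·log₁₀ of the total.
Σ 10^(L/10) = 10^(80/10) + 10^(64/10) + 10^(87/10) = 6.037e+08.
L_total = 10·log₁₀(6.037e+08) = 87.81 dB SPL.

88 dB SPL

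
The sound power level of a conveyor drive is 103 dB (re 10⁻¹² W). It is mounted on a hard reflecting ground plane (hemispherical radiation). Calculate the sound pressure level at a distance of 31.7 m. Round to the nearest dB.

Free-field hemispherical radiation: L_p = L_w − 10·log₁₀(2π·r²), r = 31.7 m.
2π·r² = 6314 m², 10·log₁₀ of that is 38.003 dB.
L_p = 103 − 38.003 = 65.00 dB.

65 dB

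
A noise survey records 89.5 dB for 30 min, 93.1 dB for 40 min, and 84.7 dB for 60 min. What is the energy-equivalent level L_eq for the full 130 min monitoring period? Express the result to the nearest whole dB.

90 dB

Weight each interval's intensity by its duration and average over T = 130 min:
Σ tᵢ·10^(Lᵢ/10) = 30·10^(89.5/10) + 40·10^(93.1/10) + 60·10^(84.7/10) = 1.261e+11.
L_eq = 10·log₁₀(1.261e+11/130) = 89.87 dB.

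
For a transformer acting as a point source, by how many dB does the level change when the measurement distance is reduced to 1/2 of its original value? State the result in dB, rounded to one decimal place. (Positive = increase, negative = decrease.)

Point-source spreading: ΔL = −20·log₁₀(r₂/r₁).
ΔL = −20·log₁₀(0.5) = +6.02 dB.

+6.0 dB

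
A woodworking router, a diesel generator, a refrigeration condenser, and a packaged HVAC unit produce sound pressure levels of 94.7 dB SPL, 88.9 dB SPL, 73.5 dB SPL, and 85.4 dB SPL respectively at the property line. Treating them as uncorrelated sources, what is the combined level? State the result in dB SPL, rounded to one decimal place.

Incoherent sources combine by intensity addition: L_total = 10·log₁₀(Σ 10^(L_i/10)).
Σ 10^(L/10) = 10^(94.7/10) + 10^(88.9/10) + 10^(73.5/10) + 10^(85.4/10) = 4.097e+09.
L_total = 10·log₁₀(4.097e+09) = 96.12 dB SPL.

96.1 dB SPL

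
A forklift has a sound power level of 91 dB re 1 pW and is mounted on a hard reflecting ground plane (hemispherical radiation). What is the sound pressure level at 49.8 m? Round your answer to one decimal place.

The power spreads over a hemisphere of area 2π·r², so L_p = L_w − 10·log₁₀(2π·r²).
2π·r² = 1.558e+04 m², 10·log₁₀ of that is 41.926 dB.
L_p = 91 − 41.926 = 49.07 dB.

49.1 dB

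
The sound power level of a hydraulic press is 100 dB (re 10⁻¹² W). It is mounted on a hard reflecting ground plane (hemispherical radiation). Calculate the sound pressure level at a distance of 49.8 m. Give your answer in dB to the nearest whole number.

58 dB

The power spreads over a hemisphere of area 2π·r², so L_p = L_w − 10·log₁₀(2π·r²).
2π·r² = 1.558e+04 m², 10·log₁₀ of that is 41.926 dB.
L_p = 100 − 41.926 = 58.07 dB.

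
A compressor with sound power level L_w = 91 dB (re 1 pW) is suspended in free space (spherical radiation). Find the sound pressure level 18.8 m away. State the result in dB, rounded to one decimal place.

L_p = L_w − 10·log₁₀(4π·r²) with r = 18.8 m.
4π·r² = 4441 m², 10·log₁₀ of that is 36.475 dB.
L_p = 91 − 36.475 = 54.52 dB.

54.5 dB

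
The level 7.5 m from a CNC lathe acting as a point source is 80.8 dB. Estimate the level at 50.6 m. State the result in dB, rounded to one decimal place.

Spherical spreading from a point source gives a 20·log₁₀(r₂/r₁) drop.
L₂ = 80.8 − 20·log₁₀(50.6/7.5) = 80.8 − 16.582 = 64.22 dB.

64.2 dB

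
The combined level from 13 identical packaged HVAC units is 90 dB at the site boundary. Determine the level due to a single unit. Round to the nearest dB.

79 dB

13 equal contributions raise the level by 10·log₁₀ 13 = 11.139 dB, so each unit alone gives 90 − 11.139.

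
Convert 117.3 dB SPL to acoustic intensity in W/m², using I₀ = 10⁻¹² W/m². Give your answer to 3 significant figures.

0.537 W/m²

I/I₀ = 10^(117.3/10) = 5.37e+11, so I = 5.37e+11 × 10⁻¹² W/m².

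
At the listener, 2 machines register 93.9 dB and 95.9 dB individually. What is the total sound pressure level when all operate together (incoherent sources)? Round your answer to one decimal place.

98.0 dB

Incoherent sources combine by intensity addition: L_total = 10·log₁₀(Σ 10^(L_i/10)).
Σ 10^(L/10) = 10^(93.9/10) + 10^(95.9/10) = 6.345e+09.
L_total = 10·log₁₀(6.345e+09) = 98.02 dB.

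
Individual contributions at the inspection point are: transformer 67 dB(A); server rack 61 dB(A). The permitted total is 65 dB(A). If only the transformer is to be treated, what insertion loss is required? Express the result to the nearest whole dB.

Fixed contribution from the other source: Σ 10^(L/10) = 10^(61/10) = 1.259e+06 (61.00 dB(A)).
To meet 65 dB(A) overall, the treated transformer may contribute at most 10^(65/10) − 1.259e+06 = 1.903e+06, i.e. 62.80 dB(A).
So the transformer must be reduced from 67 to 62.80 dB(A): IL = 4.20 dB.

4 dB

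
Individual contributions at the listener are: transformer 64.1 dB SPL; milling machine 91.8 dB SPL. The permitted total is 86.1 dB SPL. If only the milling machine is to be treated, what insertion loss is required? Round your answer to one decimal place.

5.7 dB

The untreated sources together contribute 10^(64.1/10) = 2.570e+06, i.e. 64.10 dB SPL.
To meet 86.1 dB SPL overall, the treated milling machine may contribute at most 10^(86.1/10) − 2.570e+06 = 4.048e+08, i.e. 86.07 dB SPL.
So the milling machine must be reduced from 91.8 to 86.07 dB SPL: IL = 5.73 dB.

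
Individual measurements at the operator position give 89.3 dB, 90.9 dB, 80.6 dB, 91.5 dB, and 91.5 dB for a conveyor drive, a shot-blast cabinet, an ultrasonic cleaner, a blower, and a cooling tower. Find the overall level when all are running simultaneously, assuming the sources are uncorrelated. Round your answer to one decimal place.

97.0 dB

Incoherent sources combine by intensity addition: L_total = 10·log₁₀(Σ 10^(L_i/10)).
Σ 10^(L/10) = 10^(89.3/10) + 10^(90.9/10) + 10^(80.6/10) + 10^(91.5/10) + 10^(91.5/10) = 5.021e+09.
L_total = 10·log₁₀(5.021e+09) = 97.01 dB.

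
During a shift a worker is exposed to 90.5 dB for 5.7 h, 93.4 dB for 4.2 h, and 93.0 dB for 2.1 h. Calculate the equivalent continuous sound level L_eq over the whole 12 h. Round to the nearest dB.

Weight each interval's intensity by its duration and average over T = 12 h:
Σ tᵢ·10^(Lᵢ/10) = 5.7·10^(90.5/10) + 4.2·10^(93.4/10) + 2.1·10^(93.0/10) = 1.977e+10.
L_eq = 10·log₁₀(1.977e+10/12) = 92.17 dB.

92 dB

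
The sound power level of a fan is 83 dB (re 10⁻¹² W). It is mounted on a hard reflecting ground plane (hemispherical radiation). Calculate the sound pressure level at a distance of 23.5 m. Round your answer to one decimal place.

47.6 dB

L_p = L_w − 10·log₁₀(2π·r²) with r = 23.5 m.
2π·r² = 3470 m², 10·log₁₀ of that is 35.403 dB.
L_p = 83 − 35.403 = 47.60 dB.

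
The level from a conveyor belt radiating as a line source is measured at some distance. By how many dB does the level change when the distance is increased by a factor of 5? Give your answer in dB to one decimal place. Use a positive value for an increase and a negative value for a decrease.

A line source loses 3 dB per doubling of distance; generally ΔL = −10·log₁₀(r₂/r₁).
ΔL = −10·log₁₀(5) = -6.99 dB.

-7.0 dB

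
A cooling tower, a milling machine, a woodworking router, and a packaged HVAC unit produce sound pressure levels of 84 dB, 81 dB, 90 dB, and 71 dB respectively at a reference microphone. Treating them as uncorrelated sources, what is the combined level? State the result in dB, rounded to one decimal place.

Incoherent sources combine by intensity addition: L_total = 10·log₁₀(Σ 10^(L_i/10)).
Σ 10^(L/10) = 10^(84/10) + 10^(81/10) + 10^(90/10) + 10^(71/10) = 1.390e+09.
L_total = 10·log₁₀(1.390e+09) = 91.43 dB.

91.4 dB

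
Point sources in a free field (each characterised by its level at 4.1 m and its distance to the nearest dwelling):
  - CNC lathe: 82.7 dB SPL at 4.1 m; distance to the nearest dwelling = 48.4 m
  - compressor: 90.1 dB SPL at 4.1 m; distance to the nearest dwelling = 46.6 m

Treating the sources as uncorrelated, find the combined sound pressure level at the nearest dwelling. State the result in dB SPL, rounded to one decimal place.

First find each source's level at the receiver (point-source: −20·log₁₀(r/r_ref)), then combine on an intensity basis.
CNC lathe: 82.7 − 20·log₁₀(48.4/4.1) = 82.7 − 21.44 = 61.26 dB SPL.
compressor: 90.1 − 20·log₁₀(46.6/4.1) = 90.1 − 21.11 = 68.99 dB SPL.
Σ 10^(L/10) = 9.258e+06 → L_total = 10·log₁₀(9.258e+06) = 69.66 dB SPL.

69.7 dB SPL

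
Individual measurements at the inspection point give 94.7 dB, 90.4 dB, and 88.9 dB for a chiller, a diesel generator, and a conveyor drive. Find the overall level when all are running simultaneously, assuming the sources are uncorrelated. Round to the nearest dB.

Incoherent sources combine by intensity addition: L_total = 10·log₁₀(Σ 10^(L_i/10)).
Σ 10^(L/10) = 10^(94.7/10) + 10^(90.4/10) + 10^(88.9/10) = 4.824e+09.
L_total = 10·log₁₀(4.824e+09) = 96.83 dB.

97 dB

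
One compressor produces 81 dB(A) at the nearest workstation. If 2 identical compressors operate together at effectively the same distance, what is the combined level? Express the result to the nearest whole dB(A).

L_total = L₁ + 10·log₁₀ N for N identical incoherent sources.
L_total = 81 + 10·log₁₀(2) = 81 + 3.010 = 84.01 dB(A).

84 dB(A)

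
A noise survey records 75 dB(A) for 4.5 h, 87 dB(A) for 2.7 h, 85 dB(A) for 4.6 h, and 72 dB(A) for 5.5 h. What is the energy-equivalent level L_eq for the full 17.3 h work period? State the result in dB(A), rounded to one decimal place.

82.4 dB(A)

L_eq = 10·log₁₀[(1/T)·Σ tᵢ·10^(Lᵢ/10)] with T = 17.3 h.
Σ tᵢ·10^(Lᵢ/10) = 4.5·10^(75/10) + 2.7·10^(87/10) + 4.6·10^(85/10) + 5.5·10^(72/10) = 3.037e+09.
L_eq = 10·log₁₀(3.037e+09/17.3) = 82.44 dB(A).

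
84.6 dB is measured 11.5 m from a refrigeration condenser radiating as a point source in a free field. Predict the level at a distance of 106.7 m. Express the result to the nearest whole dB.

65 dB

For a point source, L₂ = L₁ − 20·log₁₀(r₂/r₁).
L₂ = 84.6 − 20·log₁₀(106.7/11.5) = 84.6 − 19.349 = 65.25 dB.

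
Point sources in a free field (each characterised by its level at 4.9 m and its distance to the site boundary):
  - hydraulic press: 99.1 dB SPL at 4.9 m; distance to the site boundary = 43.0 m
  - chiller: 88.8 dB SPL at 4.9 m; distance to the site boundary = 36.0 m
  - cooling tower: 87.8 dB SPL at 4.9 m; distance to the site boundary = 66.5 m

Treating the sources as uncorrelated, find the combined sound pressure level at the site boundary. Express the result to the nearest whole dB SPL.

81 dB SPL

Propagate each source to the receiver with L = L_ref − 20·log₁₀(r/r_ref), then add intensities.
hydraulic press: 99.1 − 20·log₁₀(43.0/4.9) = 99.1 − 18.87 = 80.23 dB SPL.
chiller: 88.8 − 20·log₁₀(36.0/4.9) = 88.8 − 17.32 = 71.48 dB SPL.
cooling tower: 87.8 − 20·log₁₀(66.5/4.9) = 87.8 − 22.65 = 65.15 dB SPL.
Σ 10^(L/10) = 1.229e+08 → L_total = 10·log₁₀(1.229e+08) = 80.89 dB SPL.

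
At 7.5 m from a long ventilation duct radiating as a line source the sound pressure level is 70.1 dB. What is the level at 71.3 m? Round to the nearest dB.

Line-source attenuation: ΔL = 10·log₁₀(r₂/r₁) = 10·log₁₀(71.3/7.5) = 9.780 dB.
L₂ = 70.1 − 10·log₁₀(71.3/7.5) = 70.1 − 9.780 = 60.32 dB.

60 dB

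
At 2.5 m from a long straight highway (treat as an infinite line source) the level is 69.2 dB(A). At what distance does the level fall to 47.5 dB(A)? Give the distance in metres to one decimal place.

369.8 m

Line-source spreading drops the level by 10·log₁₀(r₂/r₁); inverting, r₂/r₁ = 10^(ΔL/10).
r₂ = 2.5·10^((69.2−47.5)/10) = 2.5·10^(21.7/10) = 369.78 m.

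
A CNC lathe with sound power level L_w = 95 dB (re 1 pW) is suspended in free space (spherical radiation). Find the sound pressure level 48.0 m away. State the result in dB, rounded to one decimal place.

L_p = L_w − 10·log₁₀(4π·r²) with r = 48.0 m.
4π·r² = 2.895e+04 m², 10·log₁₀ of that is 44.617 dB.
L_p = 95 − 44.617 = 50.38 dB.

50.4 dB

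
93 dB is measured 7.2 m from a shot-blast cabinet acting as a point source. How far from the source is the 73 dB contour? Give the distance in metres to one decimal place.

The 20.0 dB drop corresponds to a distance ratio of 10^(20.0/20) for a point source.
r₂ = 7.2·10^((93−73)/20) = 7.2·10^(20.0/20) = 72.00 m.

72.0 m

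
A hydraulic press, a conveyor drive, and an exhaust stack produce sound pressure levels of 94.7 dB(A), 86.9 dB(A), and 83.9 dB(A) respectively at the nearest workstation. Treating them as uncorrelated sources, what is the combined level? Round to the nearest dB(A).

96 dB(A)

Incoherent sources combine by intensity addition: L_total = 10·log₁₀(Σ 10^(L_i/10)).
Σ 10^(L/10) = 10^(94.7/10) + 10^(86.9/10) + 10^(83.9/10) = 3.686e+09.
L_total = 10·log₁₀(3.686e+09) = 95.67 dB(A).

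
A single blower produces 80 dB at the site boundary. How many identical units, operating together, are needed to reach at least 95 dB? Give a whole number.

The shortfall is 95 − 80 = 15.0 dB, and N units add 10·log₁₀ N, so need 10·log₁₀ N ≥ 15.0.
N ≥ 10^(15.0/10) = 31.623, so N = 32.

32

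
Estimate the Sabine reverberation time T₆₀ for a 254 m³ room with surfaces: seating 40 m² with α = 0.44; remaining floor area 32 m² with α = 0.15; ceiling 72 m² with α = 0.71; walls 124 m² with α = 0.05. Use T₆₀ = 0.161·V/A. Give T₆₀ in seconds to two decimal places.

0.51 s

Total absorption A = 40·0.44 + 32·0.15 + 72·0.71 + 124·0.05 = 79.72 m² sabins.
T₆₀ = 0.161·V/A = 0.161·254/79.72 = 0.513 s.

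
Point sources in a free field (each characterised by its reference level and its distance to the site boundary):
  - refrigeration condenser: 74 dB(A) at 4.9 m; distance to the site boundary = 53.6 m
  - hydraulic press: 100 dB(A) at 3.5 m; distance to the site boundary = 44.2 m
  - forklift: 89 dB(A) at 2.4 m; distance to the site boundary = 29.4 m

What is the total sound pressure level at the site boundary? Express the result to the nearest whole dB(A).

Propagate each source to the receiver with L = L_ref − 20·log₁₀(r/r_ref), then add intensities.
refrigeration condenser: 74 − 20·log₁₀(53.6/4.9) = 74 − 20.78 = 53.22 dB(A).
hydraulic press: 100 − 20·log₁₀(44.2/3.5) = 100 − 22.03 = 77.97 dB(A).
forklift: 89 − 20·log₁₀(29.4/2.4) = 89 − 21.76 = 67.24 dB(A).
Σ 10^(L/10) = 6.821e+07 → L_total = 10·log₁₀(6.821e+07) = 78.34 dB(A).

78 dB(A)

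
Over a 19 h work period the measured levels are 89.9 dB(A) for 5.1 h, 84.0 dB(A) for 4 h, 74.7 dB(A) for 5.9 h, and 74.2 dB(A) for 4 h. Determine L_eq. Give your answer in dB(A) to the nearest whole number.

The energy average is taken in the linear domain: L_eq = 10·log₁₀[(Σ tᵢ·10^(Lᵢ/10))/T], T = 19 h.
Σ tᵢ·10^(Lᵢ/10) = 5.1·10^(89.9/10) + 4·10^(84.0/10) + 5.9·10^(74.7/10) + 4·10^(74.2/10) = 6.268e+09.
L_eq = 10·log₁₀(6.268e+09/19) = 85.18 dB(A).

85 dB(A)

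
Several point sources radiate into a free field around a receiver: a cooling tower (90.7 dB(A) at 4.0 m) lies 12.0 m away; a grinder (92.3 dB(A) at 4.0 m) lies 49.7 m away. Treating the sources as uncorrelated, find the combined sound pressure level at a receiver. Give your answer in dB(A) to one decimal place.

81.5 dB(A)

Apply inverse-square spreading to bring every level to the receiver, then sum 10^(L/10).
cooling tower: 90.7 − 20·log₁₀(12.0/4.0) = 90.7 − 9.54 = 81.16 dB(A).
grinder: 92.3 − 20·log₁₀(49.7/4.0) = 92.3 − 21.89 = 70.41 dB(A).
Σ 10^(L/10) = 1.415e+08 → L_total = 10·log₁₀(1.415e+08) = 81.51 dB(A).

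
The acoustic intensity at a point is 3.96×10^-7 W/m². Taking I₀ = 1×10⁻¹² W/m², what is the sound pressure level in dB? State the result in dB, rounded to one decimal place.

L = 10·log₁₀(I/I₀) = 10·log₁₀(3.96×10^-7/10⁻¹²) = 10·log₁₀(3.96×10^5).
L = 10·(0.5977 + 5) = 55.98 dB.

56.0 dB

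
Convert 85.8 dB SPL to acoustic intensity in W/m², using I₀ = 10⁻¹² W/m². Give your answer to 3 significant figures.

I = I₀·10^(L/10) = 10⁻¹² × 10^(85.8/10) = 10^(-3.420).

0.000380 W/m²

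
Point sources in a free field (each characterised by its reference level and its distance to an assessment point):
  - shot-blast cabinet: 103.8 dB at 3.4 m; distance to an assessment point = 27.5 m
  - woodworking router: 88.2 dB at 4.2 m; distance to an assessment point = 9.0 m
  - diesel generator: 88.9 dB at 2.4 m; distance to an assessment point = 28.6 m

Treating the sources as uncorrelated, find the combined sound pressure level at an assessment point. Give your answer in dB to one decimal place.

Propagate each source to the receiver with L = L_ref − 20·log₁₀(r/r_ref), then add intensities.
shot-blast cabinet: 103.8 − 20·log₁₀(27.5/3.4) = 103.8 − 18.16 = 85.64 dB.
woodworking router: 88.2 − 20·log₁₀(9.0/4.2) = 88.2 − 6.62 = 81.58 dB.
diesel generator: 88.9 − 20·log₁₀(28.6/2.4) = 88.9 − 21.52 = 67.38 dB.
Σ 10^(L/10) = 5.160e+08 → L_total = 10·log₁₀(5.160e+08) = 87.13 dB.

87.1 dB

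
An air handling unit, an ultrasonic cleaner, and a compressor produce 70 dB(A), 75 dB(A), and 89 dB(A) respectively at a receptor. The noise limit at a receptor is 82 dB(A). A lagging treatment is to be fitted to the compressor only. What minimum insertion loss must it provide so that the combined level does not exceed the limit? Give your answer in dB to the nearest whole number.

Fixed contribution from the other sources: Σ 10^(L/10) = 10^(70/10) + 10^(75/10) = 4.162e+07 (76.19 dB(A)).
The limit corresponds to 10^(82/10) = 1.585e+08; subtracting the fixed part leaves 1.169e+08 for the compressor, i.e. 80.68 dB(A).
So the compressor must be reduced from 89 to 80.68 dB(A): IL = 8.32 dB.

8 dB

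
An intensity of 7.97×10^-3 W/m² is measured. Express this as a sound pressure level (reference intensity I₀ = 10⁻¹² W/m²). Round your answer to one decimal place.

99.0 dB

I/I₀ = 7.97×10^-3/10⁻¹² = 7.97×10^9, and L = 10·log₁₀(I/I₀).
L = 10·(0.9015 + 9) = 99.01 dB.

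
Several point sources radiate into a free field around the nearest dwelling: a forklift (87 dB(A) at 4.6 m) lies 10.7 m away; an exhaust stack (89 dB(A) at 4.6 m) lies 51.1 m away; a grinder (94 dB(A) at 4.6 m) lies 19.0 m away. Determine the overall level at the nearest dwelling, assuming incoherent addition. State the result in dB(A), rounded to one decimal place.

First find each source's level at the receiver (point-source: −20·log₁₀(r/r_ref)), then combine on an intensity basis.
forklift: 87 − 20·log₁₀(10.7/4.6) = 87 − 7.33 = 79.67 dB(A).
exhaust stack: 89 − 20·log₁₀(51.1/4.6) = 89 − 20.91 = 68.09 dB(A).
grinder: 94 − 20·log₁₀(19.0/4.6) = 94 − 12.32 = 81.68 dB(A).
Σ 10^(L/10) = 2.463e+08 → L_total = 10·log₁₀(2.463e+08) = 83.91 dB(A).

83.9 dB(A)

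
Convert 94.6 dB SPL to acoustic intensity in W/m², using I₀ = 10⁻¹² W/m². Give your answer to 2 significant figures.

0.0029 W/m²

L = 10·log₁₀(I/I₀) ⇒ I = I₀·10^(L/10) = 10⁻¹² × 10^9.46.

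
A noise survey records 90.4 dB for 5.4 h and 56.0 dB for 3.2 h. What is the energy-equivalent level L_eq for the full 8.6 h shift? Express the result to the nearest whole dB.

88 dB

L_eq = 10·log₁₀[(1/T)·Σ tᵢ·10^(Lᵢ/10)] with T = 8.6 h.
Σ tᵢ·10^(Lᵢ/10) = 5.4·10^(90.4/10) + 3.2·10^(56.0/10) = 5.922e+09.
L_eq = 10·log₁₀(5.922e+09/8.6) = 88.38 dB.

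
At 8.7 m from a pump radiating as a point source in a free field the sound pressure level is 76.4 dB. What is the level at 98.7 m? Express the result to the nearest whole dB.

Point-source attenuation: ΔL = 20·log₁₀(r₂/r₁) = 20·log₁₀(98.7/8.7) = 21.096 dB.
L₂ = 76.4 − 20·log₁₀(98.7/8.7) = 76.4 − 21.096 = 55.30 dB.

55 dB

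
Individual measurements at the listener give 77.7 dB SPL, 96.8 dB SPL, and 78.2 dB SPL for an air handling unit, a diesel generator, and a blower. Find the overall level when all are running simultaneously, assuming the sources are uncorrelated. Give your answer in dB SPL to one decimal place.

96.9 dB SPL

For uncorrelated sources the intensities add, so convert each level to linear form, sum, and take 10·log₁₀ of the total.
Σ 10^(L/10) = 10^(77.7/10) + 10^(96.8/10) + 10^(78.2/10) = 4.911e+09.
L_total = 10·log₁₀(4.911e+09) = 96.91 dB SPL.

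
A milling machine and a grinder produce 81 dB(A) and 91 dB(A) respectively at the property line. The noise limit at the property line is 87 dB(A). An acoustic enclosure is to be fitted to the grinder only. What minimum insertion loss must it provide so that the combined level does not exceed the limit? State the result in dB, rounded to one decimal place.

Fixed contribution from the other source: Σ 10^(L/10) = 10^(81/10) = 1.259e+08 (81.00 dB(A)).
To meet 87 dB(A) overall, the treated grinder may contribute at most 10^(87/10) − 1.259e+08 = 3.753e+08, i.e. 85.74 dB(A).
Required insertion loss = 91 − 85.74 = 5.26 dB.

5.3 dB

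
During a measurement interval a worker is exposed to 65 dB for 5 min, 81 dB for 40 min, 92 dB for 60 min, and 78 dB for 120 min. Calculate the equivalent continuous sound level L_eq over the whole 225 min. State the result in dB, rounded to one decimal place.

The energy average is taken in the linear domain: L_eq = 10·log₁₀[(Σ tᵢ·10^(Lᵢ/10))/T], T = 225 min.
Σ tᵢ·10^(Lᵢ/10) = 5·10^(65/10) + 40·10^(81/10) + 60·10^(92/10) + 120·10^(78/10) = 1.077e+11.
L_eq = 10·log₁₀(1.077e+11/225) = 86.80 dB.

86.8 dB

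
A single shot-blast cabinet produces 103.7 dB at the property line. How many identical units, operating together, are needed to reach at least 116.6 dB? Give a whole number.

N identical sources give L₁ + 10·log₁₀ N, so require 10·log₁₀ N ≥ 116.6 − 103.7 = 12.9 dB.
N ≥ 10^(12.9/10) = 19.498, so N = 20.

20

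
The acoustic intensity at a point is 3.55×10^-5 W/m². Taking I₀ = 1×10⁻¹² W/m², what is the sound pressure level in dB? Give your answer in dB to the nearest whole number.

Dividing by I₀ shifts the exponent by 12: I/I₀ = 3.55×10^7.
L = 10·(0.5502 + 7) = 75.50 dB.

76 dB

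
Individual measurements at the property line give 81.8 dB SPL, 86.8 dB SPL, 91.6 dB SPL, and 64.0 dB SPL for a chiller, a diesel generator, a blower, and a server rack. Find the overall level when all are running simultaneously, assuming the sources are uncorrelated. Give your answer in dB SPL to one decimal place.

93.2 dB SPL

Incoherent sources combine by intensity addition: L_total = 10·log₁₀(Σ 10^(L_i/10)).
Σ 10^(L/10) = 10^(81.8/10) + 10^(86.8/10) + 10^(91.6/10) + 10^(64.0/10) = 2.078e+09.
L_total = 10·log₁₀(2.078e+09) = 93.18 dB SPL.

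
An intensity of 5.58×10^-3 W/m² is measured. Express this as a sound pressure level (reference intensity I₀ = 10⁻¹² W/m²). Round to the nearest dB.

97 dB

I/I₀ = 5.58×10^-3/10⁻¹² = 5.58×10^9, and L = 10·log₁₀(I/I₀).
L = 10·(0.7466 + 9) = 97.47 dB.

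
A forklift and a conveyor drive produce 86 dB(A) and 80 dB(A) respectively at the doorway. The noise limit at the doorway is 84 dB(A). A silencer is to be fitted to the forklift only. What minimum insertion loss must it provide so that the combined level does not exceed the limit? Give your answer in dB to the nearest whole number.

4 dB

The untreated sources together contribute 10^(80/10) = 1.000e+08, i.e. 80.00 dB(A).
The limit corresponds to 10^(84/10) = 2.512e+08; subtracting the fixed part leaves 1.512e+08 for the forklift, i.e. 81.80 dB(A).
Required insertion loss = 86 − 81.80 = 4.20 dB.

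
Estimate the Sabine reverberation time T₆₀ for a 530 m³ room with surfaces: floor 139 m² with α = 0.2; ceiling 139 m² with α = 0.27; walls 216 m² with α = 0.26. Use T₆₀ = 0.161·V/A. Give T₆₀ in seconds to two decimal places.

0.70 s

Total absorption A = 139·0.2 + 139·0.27 + 216·0.26 = 121.49 m² sabins.
T₆₀ = 0.161·V/A = 0.161·530/121.49 = 0.702 s.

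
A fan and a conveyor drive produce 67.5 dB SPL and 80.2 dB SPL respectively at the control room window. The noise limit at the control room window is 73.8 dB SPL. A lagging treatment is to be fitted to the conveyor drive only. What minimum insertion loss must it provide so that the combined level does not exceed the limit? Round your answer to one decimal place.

7.6 dB

Fixed contribution from the other source: Σ 10^(L/10) = 10^(67.5/10) = 5.623e+06 (67.50 dB SPL).
To meet 73.8 dB SPL overall, the treated conveyor drive may contribute at most 10^(73.8/10) − 5.623e+06 = 1.836e+07, i.e. 72.64 dB SPL.
So the conveyor drive must be reduced from 80.2 to 72.64 dB SPL: IL = 7.56 dB.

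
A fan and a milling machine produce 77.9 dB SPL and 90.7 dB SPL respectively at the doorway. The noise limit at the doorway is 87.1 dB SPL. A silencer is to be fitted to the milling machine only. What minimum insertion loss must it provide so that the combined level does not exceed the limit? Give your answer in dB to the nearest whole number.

Everything except the milling machine sums to 10^(77.9/10) = 6.166e+07 in linear terms, 77.90 dB SPL.
To meet 87.1 dB SPL overall, the treated milling machine may contribute at most 10^(87.1/10) − 6.166e+07 = 4.512e+08, i.e. 86.54 dB SPL.
Required insertion loss = 90.7 − 86.54 = 4.16 dB.

4 dB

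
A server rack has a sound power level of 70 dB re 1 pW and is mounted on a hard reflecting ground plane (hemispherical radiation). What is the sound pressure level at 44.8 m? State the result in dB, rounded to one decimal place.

29.0 dB

Free-field hemispherical radiation: L_p = L_w − 10·log₁₀(2π·r²), r = 44.8 m.
2π·r² = 1.261e+04 m², 10·log₁₀ of that is 41.007 dB.
L_p = 70 − 41.007 = 28.99 dB.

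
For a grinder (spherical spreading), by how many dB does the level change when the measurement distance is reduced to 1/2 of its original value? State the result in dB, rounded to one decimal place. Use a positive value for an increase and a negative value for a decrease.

With spherical spreading the level changes by −20·log₁₀(r₂/r₁).
ΔL = −20·log₁₀(0.5) = +6.02 dB.

+6.0 dB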